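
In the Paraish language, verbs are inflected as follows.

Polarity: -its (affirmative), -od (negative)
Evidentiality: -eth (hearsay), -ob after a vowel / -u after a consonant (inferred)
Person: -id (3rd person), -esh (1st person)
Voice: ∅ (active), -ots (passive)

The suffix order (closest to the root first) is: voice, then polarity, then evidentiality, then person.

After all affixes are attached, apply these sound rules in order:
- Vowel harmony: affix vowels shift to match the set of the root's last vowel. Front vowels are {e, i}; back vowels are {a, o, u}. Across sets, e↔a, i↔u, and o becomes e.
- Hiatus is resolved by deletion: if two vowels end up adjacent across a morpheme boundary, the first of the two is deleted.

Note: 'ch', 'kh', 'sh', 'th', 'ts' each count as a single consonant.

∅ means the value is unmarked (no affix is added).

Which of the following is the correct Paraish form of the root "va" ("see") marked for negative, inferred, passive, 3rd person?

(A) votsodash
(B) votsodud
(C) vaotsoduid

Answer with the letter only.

B

Attach voice passive -ots → vaots.
Attach polarity negative -od → vaotsod.
Attach evidentiality inferred -u (after consonant 'd') → vaotsodu.
Attach person 3rd person -id → vaotsoduid.
Apply vowel harmony: vaotsoduid → vaotsoduud.
Apply vowel deletion: vaotsoduud → votsodud.
So the correct form is votsodud, option (B).
(C) vaotsoduid is wrong: it fails to apply the sound rule(s).
(A) votsodash is wrong: it uses 1st person instead of 3rd person for person.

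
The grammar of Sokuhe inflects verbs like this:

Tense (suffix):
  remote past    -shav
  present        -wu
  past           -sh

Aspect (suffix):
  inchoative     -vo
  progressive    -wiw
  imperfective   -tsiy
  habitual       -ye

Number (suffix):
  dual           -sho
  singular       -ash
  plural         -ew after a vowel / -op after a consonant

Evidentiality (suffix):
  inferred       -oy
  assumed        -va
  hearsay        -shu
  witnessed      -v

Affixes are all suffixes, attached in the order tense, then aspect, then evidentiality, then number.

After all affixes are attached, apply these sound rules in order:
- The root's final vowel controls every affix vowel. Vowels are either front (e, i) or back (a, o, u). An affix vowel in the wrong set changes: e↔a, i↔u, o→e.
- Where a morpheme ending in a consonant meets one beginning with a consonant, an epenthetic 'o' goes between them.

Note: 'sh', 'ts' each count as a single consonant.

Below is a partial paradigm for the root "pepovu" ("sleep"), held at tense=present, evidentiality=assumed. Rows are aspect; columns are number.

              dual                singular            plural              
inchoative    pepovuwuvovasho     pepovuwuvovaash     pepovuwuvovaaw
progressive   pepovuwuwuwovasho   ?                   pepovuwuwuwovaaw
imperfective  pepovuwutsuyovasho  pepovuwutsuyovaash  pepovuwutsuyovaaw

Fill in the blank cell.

pepovuwuwuwovaash

Attach tense present -wu → pepovuwu.
Attach aspect progressive -wiw → pepovuwuwiw.
Attach evidentiality assumed -va → pepovuwuwiwva.
Attach number singular -ash → pepovuwuwiwvaash.
Apply vowel harmony: pepovuwuwiwvaash → pepovuwuwuwvaash.
Apply epenthesis: pepovuwuwuwvaash → pepovuwuwuwovaash.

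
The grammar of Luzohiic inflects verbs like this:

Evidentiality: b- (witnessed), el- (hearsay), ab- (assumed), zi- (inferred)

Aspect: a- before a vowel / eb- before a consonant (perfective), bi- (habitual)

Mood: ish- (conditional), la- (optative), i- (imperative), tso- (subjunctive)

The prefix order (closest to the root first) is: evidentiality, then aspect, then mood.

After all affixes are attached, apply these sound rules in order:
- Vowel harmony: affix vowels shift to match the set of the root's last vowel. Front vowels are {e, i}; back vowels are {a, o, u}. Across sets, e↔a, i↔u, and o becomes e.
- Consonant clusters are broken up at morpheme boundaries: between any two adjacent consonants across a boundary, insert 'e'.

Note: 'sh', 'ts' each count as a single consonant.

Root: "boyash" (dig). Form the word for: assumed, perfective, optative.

Attach evidentiality assumed ab- → abboyash.
Attach aspect perfective a- (before vowel 'a') → aabboyash.
Attach mood optative la- → laaabboyash.
Vowel harmony: no change.
Apply epenthesis: laaabboyash → laaabeboyash.

laaabeboyash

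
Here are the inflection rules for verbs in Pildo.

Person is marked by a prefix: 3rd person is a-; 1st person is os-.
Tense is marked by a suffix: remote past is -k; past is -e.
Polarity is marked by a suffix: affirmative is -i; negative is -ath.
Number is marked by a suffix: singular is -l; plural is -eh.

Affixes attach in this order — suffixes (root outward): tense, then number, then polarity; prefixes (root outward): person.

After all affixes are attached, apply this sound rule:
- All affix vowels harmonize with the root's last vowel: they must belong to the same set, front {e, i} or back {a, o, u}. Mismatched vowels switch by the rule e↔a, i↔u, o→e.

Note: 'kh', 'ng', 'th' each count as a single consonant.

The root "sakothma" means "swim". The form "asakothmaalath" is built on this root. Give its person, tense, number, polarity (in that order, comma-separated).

Segment: a-sakothma-e-l-ath.
person: a- → 3rd person.
tense: -e → past.
number: -l → singular.
polarity: -ath → negative.

3rd person, past, singular, negative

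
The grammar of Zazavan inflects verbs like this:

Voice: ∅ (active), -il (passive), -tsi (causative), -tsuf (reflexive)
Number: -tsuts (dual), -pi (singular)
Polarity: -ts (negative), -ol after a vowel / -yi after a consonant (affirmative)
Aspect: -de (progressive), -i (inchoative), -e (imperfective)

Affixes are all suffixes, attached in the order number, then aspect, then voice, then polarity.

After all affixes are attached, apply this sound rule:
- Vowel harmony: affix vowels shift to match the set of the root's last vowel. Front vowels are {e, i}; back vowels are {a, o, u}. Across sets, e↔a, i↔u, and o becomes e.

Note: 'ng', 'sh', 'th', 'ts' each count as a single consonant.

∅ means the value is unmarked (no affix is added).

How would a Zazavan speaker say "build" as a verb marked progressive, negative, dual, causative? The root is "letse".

Attach number dual -tsuts → letsetsuts.
Attach aspect progressive -de → letsetsutsde.
Attach voice causative -tsi → letsetsutsdetsi.
Attach polarity negative -ts → letsetsutsdetsits.
Apply vowel harmony: letsetsutsdetsits → letsetsitsdetsits.

letsetsitsdetsits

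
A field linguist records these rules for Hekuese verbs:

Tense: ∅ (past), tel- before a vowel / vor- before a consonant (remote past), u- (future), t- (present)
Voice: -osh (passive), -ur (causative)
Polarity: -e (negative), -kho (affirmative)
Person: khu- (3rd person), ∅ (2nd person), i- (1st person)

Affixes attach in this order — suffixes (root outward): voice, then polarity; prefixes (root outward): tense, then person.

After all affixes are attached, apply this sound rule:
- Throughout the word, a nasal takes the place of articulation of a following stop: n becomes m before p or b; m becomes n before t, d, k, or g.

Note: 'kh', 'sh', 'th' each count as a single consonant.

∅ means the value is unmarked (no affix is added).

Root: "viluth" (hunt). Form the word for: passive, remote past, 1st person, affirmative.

Attach tense remote past vor- (before consonant 'v') → vorviluth.
Attach person 1st person i- → ivorviluth.
Attach voice passive -osh → ivorviluthosh.
Attach polarity affirmative -kho → ivorviluthoshkho.
Nasal assimilation: no change.

ivorviluthoshkho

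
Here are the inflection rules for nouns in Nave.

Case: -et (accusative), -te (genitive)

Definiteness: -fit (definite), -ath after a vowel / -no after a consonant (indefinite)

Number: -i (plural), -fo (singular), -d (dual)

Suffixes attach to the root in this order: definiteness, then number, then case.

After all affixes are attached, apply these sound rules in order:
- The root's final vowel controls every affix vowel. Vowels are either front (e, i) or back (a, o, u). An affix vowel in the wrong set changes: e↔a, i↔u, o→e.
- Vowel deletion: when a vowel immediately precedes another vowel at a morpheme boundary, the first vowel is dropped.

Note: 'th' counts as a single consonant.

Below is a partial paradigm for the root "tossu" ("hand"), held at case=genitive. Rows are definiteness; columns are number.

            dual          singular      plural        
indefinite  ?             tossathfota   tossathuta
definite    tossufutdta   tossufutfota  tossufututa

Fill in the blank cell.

Attach definiteness indefinite -ath (after vowel 'u') → tossuath.
Attach number dual -d → tossuathd.
Attach case genitive -te → tossuathdte.
Apply vowel harmony: tossuathdte → tossuathdta.
Apply vowel deletion: tossuathdta → tossathdta.

tossathdta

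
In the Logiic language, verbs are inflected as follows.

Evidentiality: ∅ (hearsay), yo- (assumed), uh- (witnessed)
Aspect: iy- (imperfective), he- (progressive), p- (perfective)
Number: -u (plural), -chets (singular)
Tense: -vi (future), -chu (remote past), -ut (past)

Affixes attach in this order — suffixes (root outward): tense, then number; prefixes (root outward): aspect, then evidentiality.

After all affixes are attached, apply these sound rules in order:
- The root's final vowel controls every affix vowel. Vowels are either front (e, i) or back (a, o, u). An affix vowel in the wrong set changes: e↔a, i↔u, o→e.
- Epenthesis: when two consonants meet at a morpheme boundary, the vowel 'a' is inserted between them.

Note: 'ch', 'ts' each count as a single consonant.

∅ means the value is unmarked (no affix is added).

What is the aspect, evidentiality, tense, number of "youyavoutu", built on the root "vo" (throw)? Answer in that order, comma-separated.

Segment: yo-iy-vo-ut-u.
aspect: iy- → imperfective.
evidentiality: yo- → assumed.
tense: -ut → past.
number: -u → plural.

imperfective, assumed, past, plural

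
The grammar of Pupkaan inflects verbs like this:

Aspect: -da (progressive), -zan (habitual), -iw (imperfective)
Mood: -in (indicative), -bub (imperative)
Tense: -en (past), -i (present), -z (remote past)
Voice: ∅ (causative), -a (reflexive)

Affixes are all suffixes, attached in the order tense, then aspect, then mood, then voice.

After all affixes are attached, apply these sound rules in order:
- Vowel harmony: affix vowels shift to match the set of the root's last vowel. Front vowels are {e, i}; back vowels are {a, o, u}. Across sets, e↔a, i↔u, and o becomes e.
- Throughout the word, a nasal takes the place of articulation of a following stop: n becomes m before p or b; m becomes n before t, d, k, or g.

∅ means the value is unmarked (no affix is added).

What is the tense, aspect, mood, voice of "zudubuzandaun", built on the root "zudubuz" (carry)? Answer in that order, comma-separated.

past, progressive, indicative, causative

Segment: zudubuz-en-da-in.
tense: -en → past.
aspect: -da → progressive.
mood: -in → indicative.
voice: ∅ → causative.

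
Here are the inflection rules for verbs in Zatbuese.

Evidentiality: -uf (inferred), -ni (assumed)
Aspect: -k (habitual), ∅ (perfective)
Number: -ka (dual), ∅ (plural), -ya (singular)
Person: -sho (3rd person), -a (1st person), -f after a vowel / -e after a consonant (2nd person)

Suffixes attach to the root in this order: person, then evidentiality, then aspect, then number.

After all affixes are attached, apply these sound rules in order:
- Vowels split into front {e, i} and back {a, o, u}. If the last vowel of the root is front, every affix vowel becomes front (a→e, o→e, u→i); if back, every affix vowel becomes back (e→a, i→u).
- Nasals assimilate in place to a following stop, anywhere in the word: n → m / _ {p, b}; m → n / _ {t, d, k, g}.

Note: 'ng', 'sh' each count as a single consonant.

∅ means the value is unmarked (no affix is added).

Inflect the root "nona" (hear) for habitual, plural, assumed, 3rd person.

nonashonuk

Attach person 3rd person -sho → nonasho.
Attach evidentiality assumed -ni → nonashoni.
Attach aspect habitual -k → nonashonik.
number = plural: zero marking, form stays nonashonik.
Apply vowel harmony: nonashonik → nonashonuk.
Nasal assimilation: no change.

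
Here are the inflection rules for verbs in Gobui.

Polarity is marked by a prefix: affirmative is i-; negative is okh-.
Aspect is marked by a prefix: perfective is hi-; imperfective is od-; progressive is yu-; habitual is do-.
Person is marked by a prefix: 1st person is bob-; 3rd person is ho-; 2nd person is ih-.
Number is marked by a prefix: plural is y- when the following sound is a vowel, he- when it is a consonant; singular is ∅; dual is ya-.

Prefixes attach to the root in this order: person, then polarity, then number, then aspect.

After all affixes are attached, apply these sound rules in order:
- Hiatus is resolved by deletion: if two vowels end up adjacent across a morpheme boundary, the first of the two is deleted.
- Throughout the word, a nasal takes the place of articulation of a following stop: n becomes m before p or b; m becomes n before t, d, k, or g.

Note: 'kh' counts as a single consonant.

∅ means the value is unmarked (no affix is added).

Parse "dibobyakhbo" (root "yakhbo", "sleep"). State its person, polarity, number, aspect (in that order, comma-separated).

1st person, affirmative, singular, habitual

Segment: do-i-bob-yakhbo.
person: bob- → 1st person.
polarity: i- → affirmative.
number: ∅ → singular.
aspect: do- → habitual.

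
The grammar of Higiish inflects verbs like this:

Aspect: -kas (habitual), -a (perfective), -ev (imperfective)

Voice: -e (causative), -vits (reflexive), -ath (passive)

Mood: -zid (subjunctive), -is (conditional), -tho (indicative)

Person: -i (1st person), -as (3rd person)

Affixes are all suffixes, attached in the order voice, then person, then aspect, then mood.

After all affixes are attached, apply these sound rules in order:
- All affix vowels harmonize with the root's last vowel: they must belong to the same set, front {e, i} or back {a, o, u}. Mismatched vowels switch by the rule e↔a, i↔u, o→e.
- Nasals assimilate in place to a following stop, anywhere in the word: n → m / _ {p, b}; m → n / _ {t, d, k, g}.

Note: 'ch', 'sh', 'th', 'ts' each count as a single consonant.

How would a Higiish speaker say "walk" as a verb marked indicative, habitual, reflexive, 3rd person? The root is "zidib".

zidibvitseskesthe

Attach voice reflexive -vits → zidibvits.
Attach person 3rd person -as → zidibvitsas.
Attach aspect habitual -kas → zidibvitsaskas.
Attach mood indicative -tho → zidibvitsaskastho.
Apply vowel harmony: zidibvitsaskastho → zidibvitseskesthe.
Nasal assimilation: no change.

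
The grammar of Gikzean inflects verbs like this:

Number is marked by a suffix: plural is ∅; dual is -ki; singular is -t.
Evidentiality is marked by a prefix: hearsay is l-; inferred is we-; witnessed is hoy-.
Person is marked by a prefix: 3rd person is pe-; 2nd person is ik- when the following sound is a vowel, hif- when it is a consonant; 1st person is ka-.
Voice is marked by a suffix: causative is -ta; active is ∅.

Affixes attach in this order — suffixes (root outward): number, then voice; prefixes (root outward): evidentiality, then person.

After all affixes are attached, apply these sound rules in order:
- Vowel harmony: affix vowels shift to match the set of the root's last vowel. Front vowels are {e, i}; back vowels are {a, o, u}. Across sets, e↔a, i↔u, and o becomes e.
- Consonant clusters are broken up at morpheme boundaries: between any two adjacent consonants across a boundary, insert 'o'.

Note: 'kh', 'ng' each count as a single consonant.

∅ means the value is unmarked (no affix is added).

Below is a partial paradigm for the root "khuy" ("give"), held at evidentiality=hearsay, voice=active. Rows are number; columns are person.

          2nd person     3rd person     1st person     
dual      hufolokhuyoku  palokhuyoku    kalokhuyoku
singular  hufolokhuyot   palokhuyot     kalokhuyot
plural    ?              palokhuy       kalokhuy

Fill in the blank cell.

Attach evidentiality hearsay l- → lkhuy.
number = plural: zero marking, form stays lkhuy.
voice = active: zero marking, form stays lkhuy.
Attach person 2nd person hif- (before consonant 'l') → hiflkhuy.
Apply vowel harmony: hiflkhuy → huflkhuy.
Apply epenthesis: huflkhuy → hufolokhuy.

hufolokhuy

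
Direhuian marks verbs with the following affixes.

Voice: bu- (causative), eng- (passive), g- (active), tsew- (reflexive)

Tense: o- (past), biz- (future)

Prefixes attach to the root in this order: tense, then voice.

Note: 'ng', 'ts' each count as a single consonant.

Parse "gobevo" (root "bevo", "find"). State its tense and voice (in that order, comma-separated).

past, active

Segment: g-o-bevo.
tense: o- → past.
voice: g- → active.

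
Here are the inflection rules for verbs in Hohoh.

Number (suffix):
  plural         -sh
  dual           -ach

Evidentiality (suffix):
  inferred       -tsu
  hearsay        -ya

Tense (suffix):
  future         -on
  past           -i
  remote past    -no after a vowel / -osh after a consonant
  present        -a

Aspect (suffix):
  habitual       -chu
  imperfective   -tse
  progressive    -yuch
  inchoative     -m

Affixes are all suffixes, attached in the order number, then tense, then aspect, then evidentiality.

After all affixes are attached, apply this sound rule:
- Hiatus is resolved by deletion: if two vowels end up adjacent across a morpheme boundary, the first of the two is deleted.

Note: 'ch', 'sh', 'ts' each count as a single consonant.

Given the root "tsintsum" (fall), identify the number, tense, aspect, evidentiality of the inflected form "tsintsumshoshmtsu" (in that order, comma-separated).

Segment: tsintsum-sh-osh-m-tsu.
number: -sh → plural.
tense: -no/osh → remote past.
aspect: -m → inchoative.
evidentiality: -tsu → inferred.

plural, remote past, inchoative, inferred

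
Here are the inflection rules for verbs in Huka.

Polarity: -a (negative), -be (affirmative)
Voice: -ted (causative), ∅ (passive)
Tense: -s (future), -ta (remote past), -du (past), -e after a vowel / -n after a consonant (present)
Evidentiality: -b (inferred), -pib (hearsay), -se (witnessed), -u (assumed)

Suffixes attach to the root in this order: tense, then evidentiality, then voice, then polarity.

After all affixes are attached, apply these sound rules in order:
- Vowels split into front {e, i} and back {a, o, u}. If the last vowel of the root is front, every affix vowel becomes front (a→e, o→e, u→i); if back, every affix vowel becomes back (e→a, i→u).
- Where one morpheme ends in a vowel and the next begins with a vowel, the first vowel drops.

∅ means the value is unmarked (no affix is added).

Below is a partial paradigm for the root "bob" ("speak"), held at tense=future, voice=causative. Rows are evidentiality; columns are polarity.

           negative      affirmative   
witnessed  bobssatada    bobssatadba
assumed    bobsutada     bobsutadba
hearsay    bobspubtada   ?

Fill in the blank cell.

bobspubtadba

Attach tense future -s → bobs.
Attach evidentiality hearsay -pib → bobspib.
Attach voice causative -ted → bobspibted.
Attach polarity affirmative -be → bobspibtedbe.
Apply vowel harmony: bobspibtedbe → bobspubtadba.
Vowel deletion: no change.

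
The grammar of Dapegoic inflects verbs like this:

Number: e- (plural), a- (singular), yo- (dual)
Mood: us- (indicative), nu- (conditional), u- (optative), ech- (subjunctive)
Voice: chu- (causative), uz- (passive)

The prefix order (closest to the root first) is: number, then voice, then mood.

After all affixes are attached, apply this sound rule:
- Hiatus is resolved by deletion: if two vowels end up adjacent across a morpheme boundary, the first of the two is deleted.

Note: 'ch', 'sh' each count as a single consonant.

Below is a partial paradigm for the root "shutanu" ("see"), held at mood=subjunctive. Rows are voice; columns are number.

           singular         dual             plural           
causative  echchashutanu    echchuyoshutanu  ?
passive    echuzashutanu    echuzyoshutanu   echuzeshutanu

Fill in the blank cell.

echcheshutanu

Attach number plural e- → eshutanu.
Attach voice causative chu- → chueshutanu.
Attach mood subjunctive ech- → echchueshutanu.
Apply vowel deletion: echchueshutanu → echcheshutanu.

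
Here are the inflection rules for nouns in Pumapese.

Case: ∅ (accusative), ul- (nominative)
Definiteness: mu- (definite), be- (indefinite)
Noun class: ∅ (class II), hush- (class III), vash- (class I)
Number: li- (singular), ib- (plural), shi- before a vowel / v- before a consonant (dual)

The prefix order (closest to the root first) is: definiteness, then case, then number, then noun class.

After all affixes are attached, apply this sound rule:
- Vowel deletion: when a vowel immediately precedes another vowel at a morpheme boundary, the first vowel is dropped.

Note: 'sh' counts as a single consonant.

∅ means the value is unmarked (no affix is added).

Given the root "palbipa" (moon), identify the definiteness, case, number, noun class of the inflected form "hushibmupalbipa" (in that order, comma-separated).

Segment: hush-ib-mu-palbipa.
definiteness: mu- → definite.
case: ∅ → accusative.
number: ib- → plural.
noun class: hush- → class III.

definite, accusative, plural, class III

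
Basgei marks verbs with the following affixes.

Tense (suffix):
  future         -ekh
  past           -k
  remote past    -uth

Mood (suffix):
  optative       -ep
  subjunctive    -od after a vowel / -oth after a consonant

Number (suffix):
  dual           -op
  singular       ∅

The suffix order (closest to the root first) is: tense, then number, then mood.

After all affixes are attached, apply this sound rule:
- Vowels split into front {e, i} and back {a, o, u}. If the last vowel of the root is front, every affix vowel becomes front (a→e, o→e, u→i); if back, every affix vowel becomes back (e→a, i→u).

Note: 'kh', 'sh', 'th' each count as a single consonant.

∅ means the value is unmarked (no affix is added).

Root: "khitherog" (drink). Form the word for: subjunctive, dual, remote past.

Attach tense remote past -uth → khitheroguth.
Attach number dual -op → khitheroguthop.
Attach mood subjunctive -oth (after consonant 'p') → khitheroguthopoth.
Vowel harmony: no change.

khitheroguthopoth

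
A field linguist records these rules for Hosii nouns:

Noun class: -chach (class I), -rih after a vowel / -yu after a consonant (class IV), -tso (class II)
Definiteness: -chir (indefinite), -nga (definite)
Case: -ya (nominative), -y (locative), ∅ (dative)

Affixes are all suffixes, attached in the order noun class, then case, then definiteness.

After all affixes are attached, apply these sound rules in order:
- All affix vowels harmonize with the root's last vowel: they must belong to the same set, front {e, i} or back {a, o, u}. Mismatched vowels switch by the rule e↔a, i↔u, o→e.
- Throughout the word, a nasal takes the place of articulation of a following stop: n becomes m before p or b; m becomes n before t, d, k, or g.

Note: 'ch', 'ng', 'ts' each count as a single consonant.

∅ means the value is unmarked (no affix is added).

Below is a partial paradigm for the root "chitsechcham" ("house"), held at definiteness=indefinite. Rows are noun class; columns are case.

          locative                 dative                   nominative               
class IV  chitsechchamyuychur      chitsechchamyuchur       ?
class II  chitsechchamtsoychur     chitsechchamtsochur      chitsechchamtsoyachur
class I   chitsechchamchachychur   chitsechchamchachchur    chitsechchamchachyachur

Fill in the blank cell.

chitsechchamyuyachur

Attach noun class class IV -yu (after consonant 'm') → chitsechchamyu.
Attach case nominative -ya → chitsechchamyuya.
Attach definiteness indefinite -chir → chitsechchamyuyachir.
Apply vowel harmony: chitsechchamyuyachir → chitsechchamyuyachur.
Nasal assimilation: no change.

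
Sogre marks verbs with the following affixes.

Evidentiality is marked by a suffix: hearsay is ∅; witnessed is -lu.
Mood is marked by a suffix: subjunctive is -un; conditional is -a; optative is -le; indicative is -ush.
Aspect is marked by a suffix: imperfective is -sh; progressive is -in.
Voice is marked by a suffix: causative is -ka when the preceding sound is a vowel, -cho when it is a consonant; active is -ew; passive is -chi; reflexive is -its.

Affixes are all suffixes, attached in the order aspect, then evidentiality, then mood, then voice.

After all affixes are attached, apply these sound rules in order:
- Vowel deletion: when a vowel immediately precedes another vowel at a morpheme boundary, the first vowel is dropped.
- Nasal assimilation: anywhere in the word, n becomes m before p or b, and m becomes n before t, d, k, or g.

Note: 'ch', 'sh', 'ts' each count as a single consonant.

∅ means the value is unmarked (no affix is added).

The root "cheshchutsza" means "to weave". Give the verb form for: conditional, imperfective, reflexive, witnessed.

cheshchutszashlits

Attach aspect imperfective -sh → cheshchutszash.
Attach evidentiality witnessed -lu → cheshchutszashlu.
Attach mood conditional -a → cheshchutszashlua.
Attach voice reflexive -its → cheshchutszashluaits.
Apply vowel deletion: cheshchutszashluaits → cheshchutszashlits.
Nasal assimilation: no change.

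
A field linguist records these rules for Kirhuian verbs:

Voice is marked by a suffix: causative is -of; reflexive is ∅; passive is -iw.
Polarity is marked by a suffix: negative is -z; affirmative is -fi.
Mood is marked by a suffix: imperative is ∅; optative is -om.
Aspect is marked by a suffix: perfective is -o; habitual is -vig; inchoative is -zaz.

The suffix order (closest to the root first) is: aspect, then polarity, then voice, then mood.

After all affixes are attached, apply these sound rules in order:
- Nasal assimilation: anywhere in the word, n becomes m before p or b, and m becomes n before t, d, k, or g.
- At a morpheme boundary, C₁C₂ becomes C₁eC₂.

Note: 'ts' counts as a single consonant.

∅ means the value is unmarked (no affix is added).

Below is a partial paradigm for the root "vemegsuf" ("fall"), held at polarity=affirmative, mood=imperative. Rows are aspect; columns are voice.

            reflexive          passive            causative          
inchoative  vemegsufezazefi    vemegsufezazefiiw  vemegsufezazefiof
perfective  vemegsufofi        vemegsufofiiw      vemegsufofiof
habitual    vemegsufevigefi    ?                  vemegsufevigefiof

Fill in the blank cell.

vemegsufevigefiiw

Attach aspect habitual -vig → vemegsufvig.
Attach polarity affirmative -fi → vemegsufvigfi.
Attach voice passive -iw → vemegsufvigfiiw.
mood = imperative: zero marking, form stays vemegsufvigfiiw.
Nasal assimilation: no change.
Apply epenthesis: vemegsufvigfiiw → vemegsufevigefiiw.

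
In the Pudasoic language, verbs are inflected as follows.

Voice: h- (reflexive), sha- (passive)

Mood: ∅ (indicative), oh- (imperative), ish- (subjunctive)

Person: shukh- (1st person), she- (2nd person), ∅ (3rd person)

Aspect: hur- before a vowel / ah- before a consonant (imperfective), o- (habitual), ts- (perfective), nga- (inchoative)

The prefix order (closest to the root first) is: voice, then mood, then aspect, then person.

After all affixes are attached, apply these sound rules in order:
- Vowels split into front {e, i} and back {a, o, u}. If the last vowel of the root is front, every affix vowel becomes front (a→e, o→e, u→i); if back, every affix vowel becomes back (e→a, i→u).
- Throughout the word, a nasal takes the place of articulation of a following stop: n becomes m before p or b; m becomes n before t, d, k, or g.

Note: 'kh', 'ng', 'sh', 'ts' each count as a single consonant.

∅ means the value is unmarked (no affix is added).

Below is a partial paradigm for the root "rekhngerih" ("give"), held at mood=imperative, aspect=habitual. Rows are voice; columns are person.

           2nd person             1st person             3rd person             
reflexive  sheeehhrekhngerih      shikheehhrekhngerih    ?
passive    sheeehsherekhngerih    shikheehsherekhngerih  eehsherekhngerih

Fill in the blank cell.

eehhrekhngerih

Attach voice reflexive h- → hrekhngerih.
Attach mood imperative oh- → ohhrekhngerih.
Attach aspect habitual o- → oohhrekhngerih.
person = 3rd person: zero marking, form stays oohhrekhngerih.
Apply vowel harmony: oohhrekhngerih → eehhrekhngerih.
Nasal assimilation: no change.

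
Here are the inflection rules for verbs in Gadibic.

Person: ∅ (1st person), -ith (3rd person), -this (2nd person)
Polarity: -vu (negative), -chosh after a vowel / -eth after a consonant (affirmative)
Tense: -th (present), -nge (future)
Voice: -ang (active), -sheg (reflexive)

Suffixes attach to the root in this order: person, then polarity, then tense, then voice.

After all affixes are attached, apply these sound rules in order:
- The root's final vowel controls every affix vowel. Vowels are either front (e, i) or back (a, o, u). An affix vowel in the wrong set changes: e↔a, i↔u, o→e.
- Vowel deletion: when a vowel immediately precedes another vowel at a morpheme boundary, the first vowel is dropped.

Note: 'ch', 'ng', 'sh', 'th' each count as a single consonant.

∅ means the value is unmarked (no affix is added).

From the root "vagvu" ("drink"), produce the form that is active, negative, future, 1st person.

person = 1st person: zero marking, form stays vagvu.
Attach polarity negative -vu → vagvuvu.
Attach tense future -nge → vagvuvunge.
Attach voice active -ang → vagvuvungeang.
Apply vowel harmony: vagvuvungeang → vagvuvungaang.
Apply vowel deletion: vagvuvungaang → vagvuvungang.

vagvuvungang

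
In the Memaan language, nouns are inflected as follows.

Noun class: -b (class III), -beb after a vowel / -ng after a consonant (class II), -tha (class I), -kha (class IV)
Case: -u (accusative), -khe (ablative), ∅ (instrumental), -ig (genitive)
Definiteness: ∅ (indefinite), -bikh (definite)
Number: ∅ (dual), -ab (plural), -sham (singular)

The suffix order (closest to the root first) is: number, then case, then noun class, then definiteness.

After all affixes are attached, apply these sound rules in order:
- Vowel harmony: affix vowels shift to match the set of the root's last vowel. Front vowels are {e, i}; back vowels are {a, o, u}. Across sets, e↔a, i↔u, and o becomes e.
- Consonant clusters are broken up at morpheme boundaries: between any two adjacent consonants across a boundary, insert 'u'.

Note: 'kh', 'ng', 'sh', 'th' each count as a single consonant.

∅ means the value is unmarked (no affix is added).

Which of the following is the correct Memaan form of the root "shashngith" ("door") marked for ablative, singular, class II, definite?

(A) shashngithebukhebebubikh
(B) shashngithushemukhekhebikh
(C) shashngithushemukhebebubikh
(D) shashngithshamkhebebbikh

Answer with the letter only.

Attach number singular -sham → shashngithsham.
Attach case ablative -khe → shashngithshamkhe.
Attach noun class class II -beb (after vowel 'e') → shashngithshamkhebeb.
Attach definiteness definite -bikh → shashngithshamkhebebbikh.
Apply vowel harmony: shashngithshamkhebebbikh → shashngithshemkhebebbikh.
Apply epenthesis: shashngithshemkhebebbikh → shashngithushemukhebebubikh.
So the correct form is shashngithushemukhebebubikh, option (C).
(A) shashngithebukhebebubikh is wrong: it uses plural instead of singular for number.
(B) shashngithushemukhekhebikh is wrong: it uses class IV instead of class II for noun class.
(D) shashngithshamkhebebbikh is wrong: it fails to apply the sound rule(s).

C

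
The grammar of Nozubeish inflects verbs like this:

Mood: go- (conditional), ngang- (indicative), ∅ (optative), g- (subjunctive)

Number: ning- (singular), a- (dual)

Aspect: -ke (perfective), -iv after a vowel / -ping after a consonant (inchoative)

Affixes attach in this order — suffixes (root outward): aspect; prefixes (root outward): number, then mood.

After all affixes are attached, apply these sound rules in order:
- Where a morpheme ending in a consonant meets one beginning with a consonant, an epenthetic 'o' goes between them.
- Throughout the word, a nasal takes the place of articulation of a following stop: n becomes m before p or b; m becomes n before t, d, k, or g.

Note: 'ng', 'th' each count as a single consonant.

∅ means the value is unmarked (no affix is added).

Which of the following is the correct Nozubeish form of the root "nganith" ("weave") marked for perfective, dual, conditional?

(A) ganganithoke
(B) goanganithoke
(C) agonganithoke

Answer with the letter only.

Attach aspect perfective -ke → nganithke.
Attach number dual a- → anganithke.
Attach mood conditional go- → goanganithke.
Apply epenthesis: goanganithke → goanganithoke.
Nasal assimilation: no change.
So the correct form is goanganithoke, option (B).
(A) ganganithoke is wrong: it uses subjunctive instead of conditional for mood.
(C) agonganithoke is wrong: it has the affixes in the wrong order.

B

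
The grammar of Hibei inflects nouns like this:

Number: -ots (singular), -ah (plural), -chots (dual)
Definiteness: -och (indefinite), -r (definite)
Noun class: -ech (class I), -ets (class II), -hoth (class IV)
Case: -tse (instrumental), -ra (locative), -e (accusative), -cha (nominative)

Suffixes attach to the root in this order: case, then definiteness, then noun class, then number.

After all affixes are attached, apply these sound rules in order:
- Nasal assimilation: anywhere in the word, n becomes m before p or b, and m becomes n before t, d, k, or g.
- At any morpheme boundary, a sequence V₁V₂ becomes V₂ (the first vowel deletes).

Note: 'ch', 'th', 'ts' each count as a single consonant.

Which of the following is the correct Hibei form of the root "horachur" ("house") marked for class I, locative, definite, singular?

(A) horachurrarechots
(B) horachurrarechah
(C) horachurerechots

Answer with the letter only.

A

Attach case locative -ra → horachurra.
Attach definiteness definite -r → horachurrar.
Attach noun class class I -ech → horachurrarech.
Attach number singular -ots → horachurrarechots.
Nasal assimilation: no change.
Vowel deletion: no change.
So the correct form is horachurrarechots, option (A).
(B) horachurrarechah is wrong: it uses plural instead of singular for number.
(C) horachurerechots is wrong: it uses accusative instead of locative for case.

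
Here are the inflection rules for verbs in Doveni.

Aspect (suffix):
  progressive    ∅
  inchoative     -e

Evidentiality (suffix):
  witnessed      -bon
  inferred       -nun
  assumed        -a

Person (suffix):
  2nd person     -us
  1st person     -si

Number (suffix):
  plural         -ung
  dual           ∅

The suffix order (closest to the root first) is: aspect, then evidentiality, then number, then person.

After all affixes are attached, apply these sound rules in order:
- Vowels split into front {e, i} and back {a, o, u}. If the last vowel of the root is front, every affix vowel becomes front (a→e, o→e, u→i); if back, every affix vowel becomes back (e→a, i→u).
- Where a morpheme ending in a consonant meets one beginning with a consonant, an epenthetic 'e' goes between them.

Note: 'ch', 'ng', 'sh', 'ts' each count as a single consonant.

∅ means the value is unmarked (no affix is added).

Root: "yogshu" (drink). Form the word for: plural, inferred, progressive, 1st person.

yogshununungesu

aspect = progressive: zero marking, form stays yogshu.
Attach evidentiality inferred -nun → yogshunun.
Attach number plural -ung → yogshununung.
Attach person 1st person -si → yogshununungsi.
Apply vowel harmony: yogshununungsi → yogshununungsu.
Apply epenthesis: yogshununungsu → yogshununungesu.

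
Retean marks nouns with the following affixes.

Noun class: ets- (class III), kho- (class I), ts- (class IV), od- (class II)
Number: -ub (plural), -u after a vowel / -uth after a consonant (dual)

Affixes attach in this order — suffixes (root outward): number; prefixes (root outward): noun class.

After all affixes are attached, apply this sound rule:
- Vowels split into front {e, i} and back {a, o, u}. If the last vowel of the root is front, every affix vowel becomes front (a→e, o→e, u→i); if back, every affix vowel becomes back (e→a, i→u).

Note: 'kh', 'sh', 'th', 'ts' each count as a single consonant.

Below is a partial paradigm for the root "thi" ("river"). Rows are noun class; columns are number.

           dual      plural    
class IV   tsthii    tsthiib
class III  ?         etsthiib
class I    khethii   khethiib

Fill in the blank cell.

Attach noun class class III ets- → etsthi.
Attach number dual -u (after vowel 'i') → etsthiu.
Apply vowel harmony: etsthiu → etsthii.

etsthii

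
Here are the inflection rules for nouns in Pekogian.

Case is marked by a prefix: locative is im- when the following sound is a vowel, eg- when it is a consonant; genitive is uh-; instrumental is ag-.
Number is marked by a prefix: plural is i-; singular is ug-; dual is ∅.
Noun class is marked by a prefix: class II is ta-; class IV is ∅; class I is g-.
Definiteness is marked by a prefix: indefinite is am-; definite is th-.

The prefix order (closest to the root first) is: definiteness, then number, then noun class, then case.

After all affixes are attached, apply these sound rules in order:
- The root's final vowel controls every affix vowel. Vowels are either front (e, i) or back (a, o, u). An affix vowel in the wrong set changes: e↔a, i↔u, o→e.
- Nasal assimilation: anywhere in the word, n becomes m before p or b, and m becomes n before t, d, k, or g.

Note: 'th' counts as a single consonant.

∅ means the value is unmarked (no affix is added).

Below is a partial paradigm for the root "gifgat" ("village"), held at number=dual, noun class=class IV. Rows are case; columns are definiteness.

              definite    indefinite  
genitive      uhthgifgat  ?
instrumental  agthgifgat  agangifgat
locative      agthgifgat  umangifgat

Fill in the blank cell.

Attach definiteness indefinite am- → amgifgat.
number = dual: zero marking, form stays amgifgat.
noun class = class IV: zero marking, form stays amgifgat.
Attach case genitive uh- → uhamgifgat.
Vowel harmony: no change.
Apply nasal assimilation: uhamgifgat → uhangifgat.

uhangifgat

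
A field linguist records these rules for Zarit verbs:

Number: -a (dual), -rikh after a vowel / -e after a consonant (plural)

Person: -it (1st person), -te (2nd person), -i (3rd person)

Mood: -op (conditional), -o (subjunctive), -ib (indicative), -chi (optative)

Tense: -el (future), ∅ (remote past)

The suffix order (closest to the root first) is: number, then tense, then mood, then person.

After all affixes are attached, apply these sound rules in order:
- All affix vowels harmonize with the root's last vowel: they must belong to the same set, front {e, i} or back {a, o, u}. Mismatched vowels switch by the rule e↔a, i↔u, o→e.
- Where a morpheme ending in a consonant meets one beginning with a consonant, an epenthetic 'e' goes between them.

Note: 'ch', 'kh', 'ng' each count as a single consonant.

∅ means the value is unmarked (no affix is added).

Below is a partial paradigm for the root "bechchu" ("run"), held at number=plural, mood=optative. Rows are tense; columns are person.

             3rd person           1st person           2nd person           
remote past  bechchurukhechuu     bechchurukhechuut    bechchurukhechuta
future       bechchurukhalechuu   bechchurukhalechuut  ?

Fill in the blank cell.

Attach number plural -rikh (after vowel 'u') → bechchurikh.
Attach tense future -el → bechchurikhel.
Attach mood optative -chi → bechchurikhelchi.
Attach person 2nd person -te → bechchurikhelchite.
Apply vowel harmony: bechchurikhelchite → bechchurukhalchuta.
Apply epenthesis: bechchurukhalchuta → bechchurukhalechuta.

bechchurukhalechuta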